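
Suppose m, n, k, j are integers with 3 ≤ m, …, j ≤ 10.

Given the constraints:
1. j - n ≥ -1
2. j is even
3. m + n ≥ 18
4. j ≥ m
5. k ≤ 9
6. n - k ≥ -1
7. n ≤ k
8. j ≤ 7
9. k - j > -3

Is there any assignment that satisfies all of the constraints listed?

From constraints 4 and 8: m ≤ j ≤ 7. From constraints 5 and 7: n ≤ k ≤ 9. Hence m + n ≤ 16. But constraint 3 requires m + n ≥ 18, and 18 > 16. Contradiction.

Unsatisfiable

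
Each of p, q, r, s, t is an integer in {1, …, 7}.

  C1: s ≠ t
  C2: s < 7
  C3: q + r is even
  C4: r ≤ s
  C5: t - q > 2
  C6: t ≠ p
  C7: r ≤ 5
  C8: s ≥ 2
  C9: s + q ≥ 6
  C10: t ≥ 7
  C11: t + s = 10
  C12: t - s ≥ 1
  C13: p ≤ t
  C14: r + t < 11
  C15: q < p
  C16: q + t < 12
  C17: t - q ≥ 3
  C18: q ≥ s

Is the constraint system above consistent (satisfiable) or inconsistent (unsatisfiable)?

Satisfiable

The assignment p = 4, q = 3, r = 1, s = 3, t = 7 works:
  constraint 5 holds since t - q = 4.
  constraint 9 holds since s + q = 6.
The rest check out directly.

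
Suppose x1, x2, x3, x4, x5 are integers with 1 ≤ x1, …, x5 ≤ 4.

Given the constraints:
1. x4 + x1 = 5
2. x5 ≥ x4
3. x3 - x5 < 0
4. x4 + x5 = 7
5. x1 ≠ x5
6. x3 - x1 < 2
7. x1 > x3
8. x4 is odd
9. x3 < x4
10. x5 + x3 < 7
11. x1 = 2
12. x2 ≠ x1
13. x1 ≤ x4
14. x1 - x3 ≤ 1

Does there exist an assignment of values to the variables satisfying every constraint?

One satisfying assignment is x1 = 2, x2 = 1, x3 = 1, x4 = 3, x5 = 4.
For the less obvious constraints — constraint 1: x4 + x1 = 5; constraint 3: x3 - x5 = -3 — and the others hold by inspection.

Satisfiable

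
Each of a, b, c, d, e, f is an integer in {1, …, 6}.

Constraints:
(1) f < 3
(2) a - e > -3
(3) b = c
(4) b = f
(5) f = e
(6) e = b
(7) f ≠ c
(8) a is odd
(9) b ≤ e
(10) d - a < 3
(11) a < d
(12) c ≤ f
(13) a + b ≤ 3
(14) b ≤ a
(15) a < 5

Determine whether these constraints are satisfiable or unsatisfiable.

Unsatisfiable

From constraints 3, 5, and 6, f = e = b = c, so f = c. But constraint 7 says f ≠ c. Contradiction.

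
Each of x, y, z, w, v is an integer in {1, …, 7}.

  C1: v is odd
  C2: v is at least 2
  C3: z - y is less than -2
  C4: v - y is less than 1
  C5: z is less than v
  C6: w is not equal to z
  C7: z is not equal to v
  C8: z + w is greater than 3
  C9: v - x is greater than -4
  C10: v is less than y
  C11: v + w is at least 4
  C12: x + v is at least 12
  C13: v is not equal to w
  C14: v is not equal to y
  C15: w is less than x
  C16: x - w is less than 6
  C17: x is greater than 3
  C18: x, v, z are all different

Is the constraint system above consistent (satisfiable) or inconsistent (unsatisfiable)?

One satisfying assignment is x = 7, y = 7, z = 3, w = 2, v = 5.
For the less obvious constraints — constraint 3: z - y = -4; constraint 4: v - y = -2 — and the others hold by inspection.

Satisfiable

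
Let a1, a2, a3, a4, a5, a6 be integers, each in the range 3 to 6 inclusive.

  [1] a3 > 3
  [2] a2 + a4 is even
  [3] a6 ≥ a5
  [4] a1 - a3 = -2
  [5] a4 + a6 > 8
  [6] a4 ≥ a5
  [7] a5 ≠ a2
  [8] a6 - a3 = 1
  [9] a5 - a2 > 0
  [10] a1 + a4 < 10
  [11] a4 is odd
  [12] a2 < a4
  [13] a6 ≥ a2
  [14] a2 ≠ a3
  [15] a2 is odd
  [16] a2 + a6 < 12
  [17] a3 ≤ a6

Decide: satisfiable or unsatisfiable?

Try a1 = 3, a2 = 3, a3 = 5, a4 = 5, a5 = 5, a6 = 6.
Check constraint 4: a1 - a3 = -2; constraint 5: a4 + a6 = 11. The remaining constraints are straightforward to verify.

Satisfiable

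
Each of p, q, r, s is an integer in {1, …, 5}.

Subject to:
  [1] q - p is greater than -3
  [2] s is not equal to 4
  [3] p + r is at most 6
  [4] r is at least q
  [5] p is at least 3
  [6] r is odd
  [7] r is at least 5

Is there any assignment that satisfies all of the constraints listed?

From constraint 5: p ≥ 3. From constraint 7: r ≥ 5. Hence p + r ≥ 8. But constraint 3 requires p + r ≤ 6, and 6 < 8. Contradiction.

Unsatisfiable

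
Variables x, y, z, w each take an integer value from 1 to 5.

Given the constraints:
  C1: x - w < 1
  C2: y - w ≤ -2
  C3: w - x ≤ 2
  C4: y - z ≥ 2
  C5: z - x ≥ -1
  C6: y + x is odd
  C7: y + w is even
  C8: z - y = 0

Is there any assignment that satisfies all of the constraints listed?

Unsatisfiable

Constraints 2, 3, 4, and 5 give y − z ≥ 2, z − x ≥ -1, x − w ≥ -2, w − y ≥ 2.
Adding all 4 inequalities: the left sides telescope to 0, and the right sides sum to 2 + (-1) + (-2) + 2 = 1. So 0 ≥ 1, which is false.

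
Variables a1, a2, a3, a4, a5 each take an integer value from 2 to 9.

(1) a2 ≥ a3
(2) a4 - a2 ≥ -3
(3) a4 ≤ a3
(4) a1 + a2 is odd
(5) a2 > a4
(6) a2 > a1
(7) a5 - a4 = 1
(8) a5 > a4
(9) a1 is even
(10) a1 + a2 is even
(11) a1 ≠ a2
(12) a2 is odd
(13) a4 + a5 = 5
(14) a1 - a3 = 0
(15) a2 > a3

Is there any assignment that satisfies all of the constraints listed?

Constraint 9 makes a1 even and constraint 12 makes a2 odd, so a1 + a2 must be odd. Constraint 10 says a1 + a2 is even — contradiction.

Unsatisfiable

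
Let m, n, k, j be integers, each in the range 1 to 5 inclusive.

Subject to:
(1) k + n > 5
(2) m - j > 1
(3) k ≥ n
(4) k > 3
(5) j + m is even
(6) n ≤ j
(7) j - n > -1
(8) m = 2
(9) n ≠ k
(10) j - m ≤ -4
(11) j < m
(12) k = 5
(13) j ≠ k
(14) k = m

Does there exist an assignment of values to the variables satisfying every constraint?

Unsatisfiable

Constraint 12 fixes k = 5 and constraint 8 fixes m = 2, but constraint 14 requires k = m. Since 5 ≠ 2, contradiction.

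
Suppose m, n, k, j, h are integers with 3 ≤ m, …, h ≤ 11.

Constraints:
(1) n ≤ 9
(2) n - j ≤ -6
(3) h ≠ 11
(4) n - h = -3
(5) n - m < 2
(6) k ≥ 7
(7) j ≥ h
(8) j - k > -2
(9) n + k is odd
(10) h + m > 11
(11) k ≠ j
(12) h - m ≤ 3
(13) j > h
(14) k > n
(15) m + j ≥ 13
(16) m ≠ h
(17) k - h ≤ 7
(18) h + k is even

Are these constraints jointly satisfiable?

Satisfiable

One satisfying assignment is m = 5, n = 4, k = 11, j = 10, h = 7.
For the less obvious constraints — constraint 2: n - j = -6; constraint 4: n - h = -3 — and the others hold by inspection.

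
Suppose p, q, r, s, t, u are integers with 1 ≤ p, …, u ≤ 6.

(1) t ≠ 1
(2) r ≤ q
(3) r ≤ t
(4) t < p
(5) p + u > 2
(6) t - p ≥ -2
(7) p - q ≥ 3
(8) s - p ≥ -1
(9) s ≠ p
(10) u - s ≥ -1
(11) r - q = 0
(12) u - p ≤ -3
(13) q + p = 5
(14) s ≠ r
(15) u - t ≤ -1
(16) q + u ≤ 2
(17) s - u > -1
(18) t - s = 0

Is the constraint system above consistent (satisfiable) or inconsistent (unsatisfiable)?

Constraints 8, 10, and 12 give s − p ≥ -1, p − u ≥ 3, u − s ≥ -1.
Adding all 3 inequalities: the left sides telescope to 0, and the right sides sum to (-1) + 3 + (-1) = 1. So 0 ≥ 1, which is false.

Unsatisfiable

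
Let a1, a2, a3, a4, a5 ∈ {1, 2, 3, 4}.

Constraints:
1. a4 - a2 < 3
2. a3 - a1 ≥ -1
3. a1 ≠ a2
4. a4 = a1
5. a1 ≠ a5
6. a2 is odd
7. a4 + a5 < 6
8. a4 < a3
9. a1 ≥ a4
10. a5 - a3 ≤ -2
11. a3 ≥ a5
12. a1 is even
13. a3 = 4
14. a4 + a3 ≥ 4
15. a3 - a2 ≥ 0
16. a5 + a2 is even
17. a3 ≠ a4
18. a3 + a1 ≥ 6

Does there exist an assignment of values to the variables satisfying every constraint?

Satisfiable

Take a1 = 2, a2 = 1, a3 = 4, a4 = 2, a5 = 1. Then constraint 1: a4 - a2 = 1; constraint 2: a3 - a1 = 2, and every other listed constraint is also met.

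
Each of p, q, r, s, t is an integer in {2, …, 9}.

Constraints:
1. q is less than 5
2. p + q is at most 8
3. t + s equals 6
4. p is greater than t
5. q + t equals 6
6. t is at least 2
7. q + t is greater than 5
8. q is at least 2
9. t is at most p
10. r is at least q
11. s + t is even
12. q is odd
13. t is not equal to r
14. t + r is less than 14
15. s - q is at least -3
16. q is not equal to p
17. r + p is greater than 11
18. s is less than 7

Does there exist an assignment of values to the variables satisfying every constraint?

One satisfying assignment is p = 4, q = 3, r = 9, s = 3, t = 3.
For the less obvious constraints — constraint 2: p + q = 7; constraint 3: t + s = 6; constraint 5: q + t = 6 — and the others hold by inspection.

Satisfiable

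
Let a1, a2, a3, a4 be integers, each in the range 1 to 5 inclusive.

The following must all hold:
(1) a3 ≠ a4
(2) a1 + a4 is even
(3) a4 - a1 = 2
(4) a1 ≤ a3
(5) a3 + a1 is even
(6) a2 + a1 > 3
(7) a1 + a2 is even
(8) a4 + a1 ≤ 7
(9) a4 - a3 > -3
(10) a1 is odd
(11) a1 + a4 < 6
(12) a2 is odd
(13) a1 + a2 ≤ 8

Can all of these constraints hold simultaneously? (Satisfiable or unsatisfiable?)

Try a1 = 1, a2 = 5, a3 = 5, a4 = 3.
Check constraint 3: a4 - a1 = 2; constraint 6: a2 + a1 = 6. The remaining constraints are straightforward to verify.

Satisfiable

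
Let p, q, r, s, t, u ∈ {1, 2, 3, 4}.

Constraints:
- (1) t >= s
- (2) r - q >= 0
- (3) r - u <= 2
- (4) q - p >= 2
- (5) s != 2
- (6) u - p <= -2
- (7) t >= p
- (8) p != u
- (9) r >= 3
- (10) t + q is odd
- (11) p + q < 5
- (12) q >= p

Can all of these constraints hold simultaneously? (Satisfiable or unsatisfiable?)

Constraints 2, 3, 4, and 6 give u − r ≥ -2, r − q ≥ 0, q − p ≥ 2, p − u ≥ 2.
Adding all 4 inequalities: the left sides telescope to 0, and the right sides sum to (-2) + 0 + 2 + 2 = 2. So 0 ≥ 2, which is false.

Unsatisfiable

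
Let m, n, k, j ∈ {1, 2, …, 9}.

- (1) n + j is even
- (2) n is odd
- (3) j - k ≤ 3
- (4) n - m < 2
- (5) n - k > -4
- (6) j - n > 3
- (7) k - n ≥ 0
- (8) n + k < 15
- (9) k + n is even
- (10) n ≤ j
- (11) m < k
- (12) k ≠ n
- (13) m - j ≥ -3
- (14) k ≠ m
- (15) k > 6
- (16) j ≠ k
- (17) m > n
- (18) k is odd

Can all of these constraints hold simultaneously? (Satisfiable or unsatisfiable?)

Take m = 6, n = 5, k = 7, j = 9. Then constraint 3: j - k = 2; constraint 4: n - m = -1; constraint 5: n - k = -2, and every other listed constraint is also met.

Satisfiable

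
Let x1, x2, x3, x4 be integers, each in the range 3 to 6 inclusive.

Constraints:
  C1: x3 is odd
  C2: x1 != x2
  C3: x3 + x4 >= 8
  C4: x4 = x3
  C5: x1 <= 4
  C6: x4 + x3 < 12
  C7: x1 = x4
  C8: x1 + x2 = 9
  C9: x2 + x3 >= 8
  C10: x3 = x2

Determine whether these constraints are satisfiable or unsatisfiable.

From constraints 4, 7, and 10, x1 = x4 = x3 = x2, so x1 = x2. But constraint 2 says x1 ≠ x2. Contradiction.

Unsatisfiable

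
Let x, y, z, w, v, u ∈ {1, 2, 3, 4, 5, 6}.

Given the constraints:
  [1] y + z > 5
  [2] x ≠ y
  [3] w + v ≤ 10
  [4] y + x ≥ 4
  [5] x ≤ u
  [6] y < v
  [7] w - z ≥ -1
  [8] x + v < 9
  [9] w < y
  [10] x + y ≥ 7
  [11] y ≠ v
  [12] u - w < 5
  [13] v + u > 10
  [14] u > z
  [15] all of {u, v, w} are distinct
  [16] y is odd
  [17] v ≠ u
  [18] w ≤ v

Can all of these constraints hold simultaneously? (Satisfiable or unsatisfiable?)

Satisfiable

Setting (x, y, z, w, v, u) = (2, 5, 2, 2, 6, 5) satisfies everything: constraint 1: y + z = 7; constraint 3: w + v = 8, and the others follow.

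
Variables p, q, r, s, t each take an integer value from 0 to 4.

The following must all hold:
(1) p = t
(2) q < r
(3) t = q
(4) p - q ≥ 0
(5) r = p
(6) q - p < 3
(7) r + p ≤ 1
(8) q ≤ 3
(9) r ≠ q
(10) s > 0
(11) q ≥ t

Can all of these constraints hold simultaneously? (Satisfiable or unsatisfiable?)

Unsatisfiable

From constraints 1, 3, and 5, r = p = t = q, so r = q. But constraint 9 says r ≠ q. Contradiction.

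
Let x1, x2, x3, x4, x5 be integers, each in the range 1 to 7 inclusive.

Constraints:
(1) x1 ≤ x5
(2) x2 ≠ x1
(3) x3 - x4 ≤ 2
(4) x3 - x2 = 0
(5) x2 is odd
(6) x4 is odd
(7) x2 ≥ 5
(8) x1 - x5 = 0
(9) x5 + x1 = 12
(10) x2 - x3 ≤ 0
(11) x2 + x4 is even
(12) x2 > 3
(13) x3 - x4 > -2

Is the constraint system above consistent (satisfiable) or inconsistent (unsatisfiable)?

Satisfiable

The assignment x1 = 6, x2 = 7, x3 = 7, x4 = 7, x5 = 6 works:
  constraint 3 holds since x3 - x4 = 0.
  constraint 4 holds since x3 - x2 = 0.
  constraint 8 holds since x1 - x5 = 0.
The rest check out directly.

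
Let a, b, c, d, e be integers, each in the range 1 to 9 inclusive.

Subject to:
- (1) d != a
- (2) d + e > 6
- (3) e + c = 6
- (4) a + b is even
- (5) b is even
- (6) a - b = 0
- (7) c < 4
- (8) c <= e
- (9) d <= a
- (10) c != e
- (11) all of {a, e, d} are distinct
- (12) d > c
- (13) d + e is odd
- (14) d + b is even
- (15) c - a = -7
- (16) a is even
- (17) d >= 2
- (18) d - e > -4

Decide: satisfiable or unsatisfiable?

The assignment a = 8, b = 8, c = 1, d = 2, e = 5 works:
  constraint 2 holds since d + e = 7.
  constraint 3 holds since e + c = 6.
  constraint 6 holds since a - b = 0.
The rest check out directly.

Satisfiable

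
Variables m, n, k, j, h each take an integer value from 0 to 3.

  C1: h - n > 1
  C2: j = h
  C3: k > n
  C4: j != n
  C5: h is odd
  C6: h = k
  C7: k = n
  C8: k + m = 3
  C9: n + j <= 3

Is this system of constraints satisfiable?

From constraints 2, 6, and 7, j = h = k = n, so j = n. But constraint 4 says j ≠ n. Contradiction.

Unsatisfiable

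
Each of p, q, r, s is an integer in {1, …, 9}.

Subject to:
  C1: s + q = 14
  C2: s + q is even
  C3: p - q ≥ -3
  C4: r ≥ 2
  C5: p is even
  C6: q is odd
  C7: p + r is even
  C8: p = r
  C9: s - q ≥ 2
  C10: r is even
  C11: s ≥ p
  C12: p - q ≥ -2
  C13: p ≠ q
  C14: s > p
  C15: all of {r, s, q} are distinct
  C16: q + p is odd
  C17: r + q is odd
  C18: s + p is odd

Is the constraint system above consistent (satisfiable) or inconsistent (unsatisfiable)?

Try p = 4, q = 5, r = 4, s = 9.
Check constraint 1: s + q = 14; constraint 3: p - q = -1. The remaining constraints are straightforward to verify.

Satisfiable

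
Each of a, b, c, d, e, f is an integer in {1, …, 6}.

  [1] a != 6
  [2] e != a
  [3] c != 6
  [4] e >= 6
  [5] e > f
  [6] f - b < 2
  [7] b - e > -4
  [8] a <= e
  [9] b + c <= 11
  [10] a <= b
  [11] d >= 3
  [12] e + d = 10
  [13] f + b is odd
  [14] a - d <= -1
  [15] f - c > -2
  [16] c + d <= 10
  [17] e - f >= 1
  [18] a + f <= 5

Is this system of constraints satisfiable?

Take a = 1, b = 4, c = 4, d = 4, e = 6, f = 3. Then constraint 6: f - b = -1; constraint 7: b - e = -2; constraint 9: b + c = 8, and every other listed constraint is also met.

Satisfiable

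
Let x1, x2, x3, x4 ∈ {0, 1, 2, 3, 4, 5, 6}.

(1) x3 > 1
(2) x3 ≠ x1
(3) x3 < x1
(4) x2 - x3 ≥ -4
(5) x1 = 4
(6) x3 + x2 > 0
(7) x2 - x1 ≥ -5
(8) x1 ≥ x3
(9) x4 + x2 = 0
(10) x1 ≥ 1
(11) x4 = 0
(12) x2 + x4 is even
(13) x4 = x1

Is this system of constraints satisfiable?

Unsatisfiable

Constraint 11 fixes x4 = 0 and constraint 5 fixes x1 = 4, but constraint 13 requires x4 = x1. Since 0 ≠ 4, contradiction.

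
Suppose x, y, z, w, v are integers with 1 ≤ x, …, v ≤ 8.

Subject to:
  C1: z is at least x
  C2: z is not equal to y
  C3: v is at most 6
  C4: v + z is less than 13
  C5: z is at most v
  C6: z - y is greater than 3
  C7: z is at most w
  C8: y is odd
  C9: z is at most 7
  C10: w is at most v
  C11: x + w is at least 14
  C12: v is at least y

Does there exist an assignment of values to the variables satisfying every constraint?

From constraints 1 and 9: x ≤ z ≤ 7. From constraints 3 and 10: w ≤ v ≤ 6. Hence x + w ≤ 13. But constraint 11 requires x + w ≥ 14, and 14 > 13. Contradiction.

Unsatisfiable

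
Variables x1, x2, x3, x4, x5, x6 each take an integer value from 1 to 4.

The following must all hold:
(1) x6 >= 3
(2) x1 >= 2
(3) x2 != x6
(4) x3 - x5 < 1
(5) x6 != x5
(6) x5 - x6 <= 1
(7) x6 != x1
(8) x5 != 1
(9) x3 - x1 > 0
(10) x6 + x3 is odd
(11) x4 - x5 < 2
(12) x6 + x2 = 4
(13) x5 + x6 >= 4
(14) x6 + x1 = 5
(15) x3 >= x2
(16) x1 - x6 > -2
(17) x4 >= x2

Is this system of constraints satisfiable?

The assignment x1 = 2, x2 = 1, x3 = 4, x4 = 4, x5 = 4, x6 = 3 works:
  constraint 4 holds since x3 - x5 = 0.
  constraint 6 holds since x5 - x6 = 1.
  constraint 9 holds since x3 - x1 = 2.
The rest check out directly.

Satisfiable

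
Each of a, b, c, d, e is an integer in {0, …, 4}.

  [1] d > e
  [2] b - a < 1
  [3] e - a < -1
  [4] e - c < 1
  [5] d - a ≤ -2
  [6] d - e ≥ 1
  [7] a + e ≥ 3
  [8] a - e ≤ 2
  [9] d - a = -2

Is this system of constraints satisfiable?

Unsatisfiable

Constraints 5, 6, and 8 give d − e ≥ 1, e − a ≥ -2, a − d ≥ 2.
Adding all 3 inequalities: the left sides telescope to 0, and the right sides sum to 1 + (-2) + 2 = 1. So 0 ≥ 1, which is false.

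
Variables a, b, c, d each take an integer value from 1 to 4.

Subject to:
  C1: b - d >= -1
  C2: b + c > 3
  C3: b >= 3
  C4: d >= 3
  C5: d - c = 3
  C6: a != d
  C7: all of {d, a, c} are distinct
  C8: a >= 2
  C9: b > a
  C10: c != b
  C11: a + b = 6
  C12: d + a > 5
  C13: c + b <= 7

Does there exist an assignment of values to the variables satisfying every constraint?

Satisfiable

Try a = 2, b = 4, c = 1, d = 4.
Check constraint 1: b - d = 0; constraint 2: b + c = 5; constraint 5: d - c = 3. The remaining constraints are straightforward to verify.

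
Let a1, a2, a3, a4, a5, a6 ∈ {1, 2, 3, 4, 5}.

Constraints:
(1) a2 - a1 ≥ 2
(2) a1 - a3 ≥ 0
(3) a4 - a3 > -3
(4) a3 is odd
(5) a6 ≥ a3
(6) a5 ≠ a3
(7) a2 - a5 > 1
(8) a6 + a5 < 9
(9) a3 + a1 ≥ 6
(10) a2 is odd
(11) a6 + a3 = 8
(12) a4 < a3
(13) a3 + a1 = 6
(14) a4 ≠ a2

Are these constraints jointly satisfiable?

Take a1 = 3, a2 = 5, a3 = 3, a4 = 1, a5 = 1, a6 = 5. Then constraint 1: a2 - a1 = 2; constraint 2: a1 - a3 = 0, and every other listed constraint is also met.

Satisfiable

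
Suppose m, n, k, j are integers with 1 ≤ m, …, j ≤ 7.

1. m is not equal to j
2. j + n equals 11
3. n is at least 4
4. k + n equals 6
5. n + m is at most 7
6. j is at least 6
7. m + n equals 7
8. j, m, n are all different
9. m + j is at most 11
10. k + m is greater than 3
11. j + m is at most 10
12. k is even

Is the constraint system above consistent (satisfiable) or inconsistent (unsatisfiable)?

Take m = 3, n = 4, k = 2, j = 7. Then constraint 2: j + n = 11; constraint 4: k + n = 6; constraint 5: n + m = 7, and every other listed constraint is also met.

Satisfiable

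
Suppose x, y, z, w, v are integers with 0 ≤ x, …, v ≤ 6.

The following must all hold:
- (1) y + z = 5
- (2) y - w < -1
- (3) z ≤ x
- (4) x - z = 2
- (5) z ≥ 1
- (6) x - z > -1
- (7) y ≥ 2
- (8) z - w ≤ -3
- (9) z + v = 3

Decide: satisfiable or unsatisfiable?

Try x = 4, y = 3, z = 2, w = 6, v = 1.
Check constraint 1: y + z = 5; constraint 2: y - w = -3. The remaining constraints are straightforward to verify.

Satisfiable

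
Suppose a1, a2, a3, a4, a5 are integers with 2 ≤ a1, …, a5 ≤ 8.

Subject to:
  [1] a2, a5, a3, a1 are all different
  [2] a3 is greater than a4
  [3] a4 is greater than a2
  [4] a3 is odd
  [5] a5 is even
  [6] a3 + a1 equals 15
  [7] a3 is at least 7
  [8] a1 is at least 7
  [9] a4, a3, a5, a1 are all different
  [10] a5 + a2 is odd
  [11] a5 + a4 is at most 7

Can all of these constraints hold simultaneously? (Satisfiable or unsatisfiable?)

Take a1 = 8, a2 = 3, a3 = 7, a4 = 4, a5 = 2. Then constraint 6: a3 + a1 = 15; constraint 11: a5 + a4 = 6, and every other listed constraint is also met.

Satisfiable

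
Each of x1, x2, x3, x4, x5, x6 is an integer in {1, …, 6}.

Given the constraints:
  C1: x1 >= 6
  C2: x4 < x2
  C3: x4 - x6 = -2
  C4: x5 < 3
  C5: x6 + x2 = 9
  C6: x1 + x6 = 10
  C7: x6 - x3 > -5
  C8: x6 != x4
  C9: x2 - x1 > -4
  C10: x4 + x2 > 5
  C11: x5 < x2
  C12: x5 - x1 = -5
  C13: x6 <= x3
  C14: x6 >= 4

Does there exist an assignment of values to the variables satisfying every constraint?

Satisfiable

Setting (x1, x2, x3, x4, x5, x6) = (6, 5, 6, 2, 1, 4) satisfies everything: constraint 3: x4 - x6 = -2; constraint 5: x6 + x2 = 9; constraint 6: x1 + x6 = 10, and the others follow.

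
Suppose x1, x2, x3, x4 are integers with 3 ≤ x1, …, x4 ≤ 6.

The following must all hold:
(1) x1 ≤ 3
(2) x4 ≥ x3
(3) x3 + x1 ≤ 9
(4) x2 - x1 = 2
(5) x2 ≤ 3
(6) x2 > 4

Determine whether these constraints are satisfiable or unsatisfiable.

Unsatisfiable

From constraint 6: x2 ≥ 5. From constraint 5: x2 ≤ 3. But 3 < 5, so no value of x2 works.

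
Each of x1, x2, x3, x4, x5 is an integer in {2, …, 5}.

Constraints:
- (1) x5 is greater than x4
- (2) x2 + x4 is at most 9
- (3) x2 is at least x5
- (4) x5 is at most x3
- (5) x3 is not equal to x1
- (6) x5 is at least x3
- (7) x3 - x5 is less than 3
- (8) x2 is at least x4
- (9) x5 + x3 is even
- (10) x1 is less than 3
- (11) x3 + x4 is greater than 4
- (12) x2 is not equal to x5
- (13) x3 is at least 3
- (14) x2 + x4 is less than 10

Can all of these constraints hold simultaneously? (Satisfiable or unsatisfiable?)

One satisfying assignment is x1 = 2, x2 = 5, x3 = 4, x4 = 3, x5 = 4.
For the less obvious constraints — constraint 2: x2 + x4 = 8; constraint 7: x3 - x5 = 0; constraint 11: x3 + x4 = 7 — and the others hold by inspection.

Satisfiable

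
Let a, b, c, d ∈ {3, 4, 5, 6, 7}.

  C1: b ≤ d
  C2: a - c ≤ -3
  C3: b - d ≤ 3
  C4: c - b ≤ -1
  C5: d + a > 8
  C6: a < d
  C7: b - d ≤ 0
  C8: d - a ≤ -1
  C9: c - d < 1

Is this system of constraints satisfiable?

Unsatisfiable

Constraints 2, 3, 4, and 8 give a − d ≥ 1, d − b ≥ -3, b − c ≥ 1, c − a ≥ 3.
Adding all 4 inequalities: the left sides telescope to 0, and the right sides sum to 1 + (-3) + 1 + 3 = 2. So 0 ≥ 2, which is false.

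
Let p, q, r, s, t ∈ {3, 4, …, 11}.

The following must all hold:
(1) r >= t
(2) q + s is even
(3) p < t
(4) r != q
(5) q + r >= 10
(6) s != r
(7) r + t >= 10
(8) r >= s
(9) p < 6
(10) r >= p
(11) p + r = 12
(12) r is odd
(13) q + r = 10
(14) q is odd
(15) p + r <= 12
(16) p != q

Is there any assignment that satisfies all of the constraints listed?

The assignment p = 5, q = 3, r = 7, s = 5, t = 6 works:
  constraint 5 holds since q + r = 10.
  constraint 7 holds since r + t = 13.
The rest check out directly.

Satisfiable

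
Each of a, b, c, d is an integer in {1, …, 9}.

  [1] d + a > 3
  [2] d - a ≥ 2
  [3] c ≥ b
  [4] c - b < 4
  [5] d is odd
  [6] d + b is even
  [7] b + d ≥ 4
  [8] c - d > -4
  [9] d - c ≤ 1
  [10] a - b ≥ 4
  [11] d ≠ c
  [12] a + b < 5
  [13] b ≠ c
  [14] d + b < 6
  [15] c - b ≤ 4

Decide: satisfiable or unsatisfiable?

Unsatisfiable

Constraints 2, 9, 10, and 15 give a − b ≥ 4, b − c ≥ -4, c − d ≥ -1, d − a ≥ 2.
Adding all 4 inequalities: the left sides telescope to 0, and the right sides sum to 4 + (-4) + (-1) + 2 = 1. So 0 ≥ 1, which is false.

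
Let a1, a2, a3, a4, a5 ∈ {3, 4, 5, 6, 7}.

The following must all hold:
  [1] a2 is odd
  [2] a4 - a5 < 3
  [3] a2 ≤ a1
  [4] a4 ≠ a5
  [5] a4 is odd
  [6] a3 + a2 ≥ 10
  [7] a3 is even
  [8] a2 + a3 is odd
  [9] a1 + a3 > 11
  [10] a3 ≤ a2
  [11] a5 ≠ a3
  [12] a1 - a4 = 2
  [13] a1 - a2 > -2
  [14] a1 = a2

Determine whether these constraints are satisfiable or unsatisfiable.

Satisfiable

Setting (a1, a2, a3, a4, a5) = (7, 7, 6, 5, 4) satisfies everything: constraint 2: a4 - a5 = 1; constraint 6: a3 + a2 = 13; constraint 9: a1 + a3 = 13, and the others follow.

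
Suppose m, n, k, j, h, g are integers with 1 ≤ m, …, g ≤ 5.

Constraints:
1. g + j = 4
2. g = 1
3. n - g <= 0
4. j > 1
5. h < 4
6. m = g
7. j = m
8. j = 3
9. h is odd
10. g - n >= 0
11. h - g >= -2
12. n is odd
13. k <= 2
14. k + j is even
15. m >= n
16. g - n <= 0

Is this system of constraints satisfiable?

Unsatisfiable

Constraint 8 fixes j = 3 and constraint 2 fixes g = 1. Constraints 6 and 7 give j = m = g, so j = g. But 3 ≠ 1 — contradiction.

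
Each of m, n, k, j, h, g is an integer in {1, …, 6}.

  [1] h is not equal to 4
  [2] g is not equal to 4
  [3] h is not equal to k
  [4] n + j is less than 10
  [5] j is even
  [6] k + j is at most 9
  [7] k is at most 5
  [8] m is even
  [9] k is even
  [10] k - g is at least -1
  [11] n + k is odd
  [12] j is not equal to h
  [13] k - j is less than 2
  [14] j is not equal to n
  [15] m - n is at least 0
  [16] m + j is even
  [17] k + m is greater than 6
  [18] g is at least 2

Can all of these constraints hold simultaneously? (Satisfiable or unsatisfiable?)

Take m = 4, n = 3, k = 4, j = 4, h = 2, g = 3. Then constraint 4: n + j = 7; constraint 6: k + j = 8; constraint 10: k - g = 1, and every other listed constraint is also met.

Satisfiable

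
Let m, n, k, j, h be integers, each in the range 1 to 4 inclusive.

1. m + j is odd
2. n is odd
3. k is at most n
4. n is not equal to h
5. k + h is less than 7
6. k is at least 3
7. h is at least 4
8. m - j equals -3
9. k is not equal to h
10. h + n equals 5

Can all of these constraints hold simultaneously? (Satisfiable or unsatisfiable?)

From constraint 7: h ≥ 4. From constraints 3 and 6: n ≥ k ≥ 3. Hence h + n ≥ 7. But constraint 10 requires h + n = 5, and 5 < 7. Contradiction.

Unsatisfiable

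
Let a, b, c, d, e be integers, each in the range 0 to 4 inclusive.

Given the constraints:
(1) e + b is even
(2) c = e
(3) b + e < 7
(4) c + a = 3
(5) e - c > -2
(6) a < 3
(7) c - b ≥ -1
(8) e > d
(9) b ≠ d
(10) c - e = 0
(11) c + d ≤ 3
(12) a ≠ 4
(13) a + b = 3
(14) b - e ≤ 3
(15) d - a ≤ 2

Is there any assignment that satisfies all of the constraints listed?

One satisfying assignment is a = 1, b = 2, c = 2, d = 0, e = 2.
For the less obvious constraints — constraint 3: b + e = 4; constraint 4: c + a = 3 — and the others hold by inspection.

Satisfiable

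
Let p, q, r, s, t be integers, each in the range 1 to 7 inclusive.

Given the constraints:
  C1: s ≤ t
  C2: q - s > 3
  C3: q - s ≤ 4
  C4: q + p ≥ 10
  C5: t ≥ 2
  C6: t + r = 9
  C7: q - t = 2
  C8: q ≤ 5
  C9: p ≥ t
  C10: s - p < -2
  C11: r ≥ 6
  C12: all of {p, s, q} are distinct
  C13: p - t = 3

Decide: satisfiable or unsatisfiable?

The assignment p = 6, q = 5, r = 6, s = 1, t = 3 works:
  constraint 2 holds since q - s = 4.
  constraint 3 holds since q - s = 4.
The rest check out directly.

Satisfiable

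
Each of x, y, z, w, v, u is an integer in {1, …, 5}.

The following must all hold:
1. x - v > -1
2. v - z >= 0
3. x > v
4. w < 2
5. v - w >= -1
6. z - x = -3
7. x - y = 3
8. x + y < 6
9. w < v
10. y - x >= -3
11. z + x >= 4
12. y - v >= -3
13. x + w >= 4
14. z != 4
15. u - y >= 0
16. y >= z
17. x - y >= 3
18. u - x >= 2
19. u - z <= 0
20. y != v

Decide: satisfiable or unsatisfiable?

Constraints 2, 12, 17, 18, and 19 give y − v ≥ -3, v − z ≥ 0, z − u ≥ 0, u − x ≥ 2, x − y ≥ 3.
Adding all 5 inequalities: the left sides telescope to 0, and the right sides sum to (-3) + 0 + 0 + 2 + 3 = 2. So 0 ≥ 2, which is false.

Unsatisfiable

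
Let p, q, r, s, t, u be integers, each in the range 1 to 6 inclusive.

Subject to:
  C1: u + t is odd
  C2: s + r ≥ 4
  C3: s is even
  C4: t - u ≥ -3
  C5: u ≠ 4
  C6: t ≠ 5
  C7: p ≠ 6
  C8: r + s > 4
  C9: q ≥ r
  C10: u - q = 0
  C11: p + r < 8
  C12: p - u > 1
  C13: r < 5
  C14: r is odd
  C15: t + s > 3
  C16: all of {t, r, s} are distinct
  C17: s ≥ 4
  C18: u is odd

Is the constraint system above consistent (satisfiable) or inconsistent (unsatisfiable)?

Take p = 5, q = 3, r = 1, s = 4, t = 2, u = 3. Then constraint 2: s + r = 5; constraint 4: t - u = -1, and every other listed constraint is also met.

Satisfiable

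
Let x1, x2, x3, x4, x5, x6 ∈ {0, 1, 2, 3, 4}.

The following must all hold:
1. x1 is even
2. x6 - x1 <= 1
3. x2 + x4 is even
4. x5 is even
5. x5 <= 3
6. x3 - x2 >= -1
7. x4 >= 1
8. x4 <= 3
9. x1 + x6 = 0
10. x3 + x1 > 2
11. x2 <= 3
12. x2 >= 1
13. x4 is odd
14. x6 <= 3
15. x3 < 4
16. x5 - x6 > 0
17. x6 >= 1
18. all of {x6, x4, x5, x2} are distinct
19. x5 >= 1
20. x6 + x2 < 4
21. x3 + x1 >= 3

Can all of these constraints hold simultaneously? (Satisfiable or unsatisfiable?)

Unsatisfiable

Constraints 5, 7, 8, 11, 12, 14, 17, and 19 confine each of x6, x4, x5, x2 to the 3 values {1, …, 3}.
Constraint 18 requires all 4 of them to be distinct, but only 3 values are available — impossible by the pigeonhole principle.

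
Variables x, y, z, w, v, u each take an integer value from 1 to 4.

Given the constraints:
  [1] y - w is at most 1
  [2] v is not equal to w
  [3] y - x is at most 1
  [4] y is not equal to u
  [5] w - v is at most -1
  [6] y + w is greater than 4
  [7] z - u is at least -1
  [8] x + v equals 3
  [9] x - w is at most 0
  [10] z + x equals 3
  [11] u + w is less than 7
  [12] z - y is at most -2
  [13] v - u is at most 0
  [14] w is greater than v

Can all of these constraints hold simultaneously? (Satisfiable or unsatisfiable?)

Constraints 3, 5, 7, 9, 12, and 13 give x − y ≥ -1, y − z ≥ 2, z − u ≥ -1, u − v ≥ 0, v − w ≥ 1, w − x ≥ 0.
Adding all 6 inequalities: the left sides telescope to 0, and the right sides sum to (-1) + 2 + (-1) + 0 + 1 + 0 = 1. So 0 ≥ 1, which is false.

Unsatisfiable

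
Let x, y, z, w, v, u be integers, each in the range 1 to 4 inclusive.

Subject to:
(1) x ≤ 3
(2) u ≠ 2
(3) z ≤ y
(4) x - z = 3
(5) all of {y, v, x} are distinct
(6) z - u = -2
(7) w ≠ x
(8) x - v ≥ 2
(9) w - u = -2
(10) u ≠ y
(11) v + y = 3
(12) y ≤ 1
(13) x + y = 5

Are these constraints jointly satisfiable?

From constraint 1: x ≤ 3. From constraint 12: y ≤ 1. Hence x + y ≤ 4. But constraint 13 requires x + y = 5, and 5 > 4. Contradiction.

Unsatisfiable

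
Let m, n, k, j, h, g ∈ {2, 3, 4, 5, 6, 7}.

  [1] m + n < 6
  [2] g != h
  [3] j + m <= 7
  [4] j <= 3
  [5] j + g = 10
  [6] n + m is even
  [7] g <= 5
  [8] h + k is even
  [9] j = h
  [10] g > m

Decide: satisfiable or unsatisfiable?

From constraint 4: j ≤ 3. From constraint 7: g ≤ 5. Hence j + g ≤ 8. But constraint 5 requires j + g = 10, and 10 > 8. Contradiction.

Unsatisfiable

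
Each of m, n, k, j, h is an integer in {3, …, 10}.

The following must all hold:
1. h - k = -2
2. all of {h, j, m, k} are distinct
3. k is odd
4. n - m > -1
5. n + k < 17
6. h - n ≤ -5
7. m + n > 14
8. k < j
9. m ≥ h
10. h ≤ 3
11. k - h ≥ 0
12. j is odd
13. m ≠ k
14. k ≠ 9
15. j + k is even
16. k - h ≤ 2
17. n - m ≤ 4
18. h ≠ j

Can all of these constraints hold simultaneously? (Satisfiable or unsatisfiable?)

One satisfying assignment is m = 8, n = 9, k = 5, j = 7, h = 3.
For the less obvious constraints — constraint 1: h - k = -2; constraint 4: n - m = 1; constraint 5: n + k = 14 — and the others hold by inspection.

Satisfiable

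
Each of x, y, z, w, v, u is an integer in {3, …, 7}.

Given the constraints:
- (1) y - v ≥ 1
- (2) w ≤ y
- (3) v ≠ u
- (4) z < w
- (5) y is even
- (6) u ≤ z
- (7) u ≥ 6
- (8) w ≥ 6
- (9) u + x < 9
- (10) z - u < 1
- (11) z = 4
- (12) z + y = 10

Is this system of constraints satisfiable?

From constraints 6 and 7: z ≥ u ≥ 6. From constraints 2 and 8: y ≥ w ≥ 6. Hence z + y ≥ 12. But constraint 12 requires z + y = 10, and 10 < 12. Contradiction.

Unsatisfiable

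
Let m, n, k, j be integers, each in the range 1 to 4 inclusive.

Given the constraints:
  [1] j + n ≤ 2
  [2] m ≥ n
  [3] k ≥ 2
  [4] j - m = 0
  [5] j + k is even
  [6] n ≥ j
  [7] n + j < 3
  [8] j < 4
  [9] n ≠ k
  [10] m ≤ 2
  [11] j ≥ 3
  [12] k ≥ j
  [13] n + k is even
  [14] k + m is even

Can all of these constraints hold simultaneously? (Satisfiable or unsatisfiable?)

Unsatisfiable

From constraints 6 and 11: n ≥ j and j ≥ 3, so n ≥ 3. From constraints 2 and 10: n ≤ m and m ≤ 2, so n ≤ 2. But 2 < 3, so no value of n works.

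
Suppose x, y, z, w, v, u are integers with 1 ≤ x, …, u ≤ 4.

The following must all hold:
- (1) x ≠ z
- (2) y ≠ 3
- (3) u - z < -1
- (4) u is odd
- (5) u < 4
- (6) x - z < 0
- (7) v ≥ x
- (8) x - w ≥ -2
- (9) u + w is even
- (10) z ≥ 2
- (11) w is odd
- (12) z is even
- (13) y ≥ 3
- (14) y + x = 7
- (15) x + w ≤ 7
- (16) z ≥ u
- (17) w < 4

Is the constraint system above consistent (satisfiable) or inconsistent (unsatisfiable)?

The assignment x = 3, y = 4, z = 4, w = 3, v = 3, u = 1 works:
  constraint 3 holds since u - z = -3.
  constraint 6 holds since x - z = -1.
The rest check out directly.

Satisfiable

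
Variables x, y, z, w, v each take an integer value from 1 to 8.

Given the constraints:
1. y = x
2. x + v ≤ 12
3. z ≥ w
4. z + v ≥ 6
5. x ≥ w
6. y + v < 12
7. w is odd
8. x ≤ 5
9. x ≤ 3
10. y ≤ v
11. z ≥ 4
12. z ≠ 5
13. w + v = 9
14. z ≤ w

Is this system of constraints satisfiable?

Unsatisfiable

From constraints 11 and 14: w ≥ z and z ≥ 4, so w ≥ 4. From constraints 5 and 9: w ≤ x and x ≤ 3, so w ≤ 3. But 3 < 4, so no value of w works.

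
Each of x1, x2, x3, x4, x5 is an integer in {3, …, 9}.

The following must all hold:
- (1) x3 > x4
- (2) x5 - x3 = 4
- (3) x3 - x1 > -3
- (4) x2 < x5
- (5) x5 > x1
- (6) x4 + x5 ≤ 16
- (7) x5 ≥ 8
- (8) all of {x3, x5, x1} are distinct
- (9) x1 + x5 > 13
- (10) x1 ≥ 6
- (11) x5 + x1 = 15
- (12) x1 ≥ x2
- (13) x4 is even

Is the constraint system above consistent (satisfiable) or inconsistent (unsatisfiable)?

Try x1 = 6, x2 = 6, x3 = 5, x4 = 4, x5 = 9.
Check constraint 2: x5 - x3 = 4; constraint 3: x3 - x1 = -1; constraint 6: x4 + x5 = 13. The remaining constraints are straightforward to verify.

Satisfiable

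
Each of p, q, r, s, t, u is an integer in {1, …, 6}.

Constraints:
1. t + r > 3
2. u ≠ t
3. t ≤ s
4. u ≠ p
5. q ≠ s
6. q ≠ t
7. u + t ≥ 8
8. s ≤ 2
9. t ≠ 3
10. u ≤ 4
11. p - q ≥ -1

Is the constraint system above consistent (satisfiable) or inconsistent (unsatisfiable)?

From constraint 10: u ≤ 4. From constraints 3 and 8: t ≤ s ≤ 2. Hence u + t ≤ 6. But constraint 7 requires u + t ≥ 8, and 8 > 6. Contradiction.

Unsatisfiable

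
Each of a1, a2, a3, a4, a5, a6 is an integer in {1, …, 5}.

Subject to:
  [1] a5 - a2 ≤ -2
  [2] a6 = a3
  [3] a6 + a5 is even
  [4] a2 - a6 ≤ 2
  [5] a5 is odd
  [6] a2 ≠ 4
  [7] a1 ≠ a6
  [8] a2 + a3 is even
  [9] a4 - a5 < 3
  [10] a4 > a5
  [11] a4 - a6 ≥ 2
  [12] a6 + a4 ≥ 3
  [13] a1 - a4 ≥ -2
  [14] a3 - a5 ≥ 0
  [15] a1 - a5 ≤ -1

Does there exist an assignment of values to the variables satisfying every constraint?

Unsatisfiable

Constraints 1, 4, 11, 13, and 15 give a4 − a6 ≥ 2, a6 − a2 ≥ -2, a2 − a5 ≥ 2, a5 − a1 ≥ 1, a1 − a4 ≥ -2.
Adding all 5 inequalities: the left sides telescope to 0, and the right sides sum to 2 + (-2) + 2 + 1 + (-2) = 1. So 0 ≥ 1, which is false.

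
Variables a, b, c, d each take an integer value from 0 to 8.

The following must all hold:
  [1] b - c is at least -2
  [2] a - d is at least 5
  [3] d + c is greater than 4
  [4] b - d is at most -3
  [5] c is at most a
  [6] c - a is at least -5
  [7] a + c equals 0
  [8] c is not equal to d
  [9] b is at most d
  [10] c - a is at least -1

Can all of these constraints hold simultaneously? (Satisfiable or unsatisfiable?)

Constraints 1, 2, 4, and 6 give b − c ≥ -2, c − a ≥ -5, a − d ≥ 5, d − b ≥ 3.
Adding all 4 inequalities: the left sides telescope to 0, and the right sides sum to (-2) + (-5) + 5 + 3 = 1. So 0 ≥ 1, which is false.

Unsatisfiable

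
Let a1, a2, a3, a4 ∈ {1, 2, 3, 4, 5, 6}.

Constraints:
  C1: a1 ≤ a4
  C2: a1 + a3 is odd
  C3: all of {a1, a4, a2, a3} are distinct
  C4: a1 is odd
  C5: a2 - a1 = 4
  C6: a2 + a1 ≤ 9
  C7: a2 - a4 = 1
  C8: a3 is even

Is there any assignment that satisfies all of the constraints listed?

Satisfiable

Take a1 = 1, a2 = 5, a3 = 2, a4 = 4. Then constraint 5: a2 - a1 = 4; constraint 6: a2 + a1 = 6; constraint 7: a2 - a4 = 1, and every other listed constraint is also met.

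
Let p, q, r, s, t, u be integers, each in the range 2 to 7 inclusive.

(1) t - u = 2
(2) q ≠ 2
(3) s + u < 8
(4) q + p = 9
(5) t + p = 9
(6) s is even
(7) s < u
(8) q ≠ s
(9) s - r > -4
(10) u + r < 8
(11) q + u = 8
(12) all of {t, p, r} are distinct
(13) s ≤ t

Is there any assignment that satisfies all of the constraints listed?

Satisfiable

Take p = 4, q = 5, r = 3, s = 2, t = 5, u = 3. Then constraint 1: t - u = 2; constraint 3: s + u = 5; constraint 4: q + p = 9, and every other listed constraint is also met.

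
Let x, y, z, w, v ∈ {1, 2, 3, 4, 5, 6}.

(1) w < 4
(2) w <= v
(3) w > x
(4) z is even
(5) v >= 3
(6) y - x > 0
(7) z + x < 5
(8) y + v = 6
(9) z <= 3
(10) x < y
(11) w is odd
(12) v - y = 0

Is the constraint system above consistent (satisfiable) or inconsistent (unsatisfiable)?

Satisfiable

Try x = 1, y = 3, z = 2, w = 3, v = 3.
Check constraint 6: y - x = 2; constraint 7: z + x = 3; constraint 8: y + v = 6. The remaining constraints are straightforward to verify.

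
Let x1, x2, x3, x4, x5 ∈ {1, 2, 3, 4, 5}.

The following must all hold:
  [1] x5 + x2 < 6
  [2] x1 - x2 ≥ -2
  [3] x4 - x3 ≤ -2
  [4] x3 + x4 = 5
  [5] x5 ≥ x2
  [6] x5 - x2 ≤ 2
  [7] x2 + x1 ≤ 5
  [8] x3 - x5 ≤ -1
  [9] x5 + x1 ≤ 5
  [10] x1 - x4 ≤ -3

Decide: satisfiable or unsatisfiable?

Unsatisfiable

Constraints 2, 3, 6, 8, and 10 give x1 − x2 ≥ -2, x2 − x5 ≥ -2, x5 − x3 ≥ 1, x3 − x4 ≥ 2, x4 − x1 ≥ 3.
Adding all 5 inequalities: the left sides telescope to 0, and the right sides sum to (-2) + (-2) + 1 + 2 + 3 = 2. So 0 ≥ 2, which is false.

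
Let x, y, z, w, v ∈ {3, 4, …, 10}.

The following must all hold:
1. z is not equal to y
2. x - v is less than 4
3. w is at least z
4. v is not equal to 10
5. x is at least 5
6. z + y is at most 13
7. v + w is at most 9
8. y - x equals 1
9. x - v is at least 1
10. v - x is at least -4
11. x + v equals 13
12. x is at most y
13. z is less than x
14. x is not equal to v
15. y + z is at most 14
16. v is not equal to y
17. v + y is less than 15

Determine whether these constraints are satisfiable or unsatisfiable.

Try x = 7, y = 8, z = 3, w = 3, v = 6.
Check constraint 2: x - v = 1; constraint 6: z + y = 11. The remaining constraints are straightforward to verify.

Satisfiable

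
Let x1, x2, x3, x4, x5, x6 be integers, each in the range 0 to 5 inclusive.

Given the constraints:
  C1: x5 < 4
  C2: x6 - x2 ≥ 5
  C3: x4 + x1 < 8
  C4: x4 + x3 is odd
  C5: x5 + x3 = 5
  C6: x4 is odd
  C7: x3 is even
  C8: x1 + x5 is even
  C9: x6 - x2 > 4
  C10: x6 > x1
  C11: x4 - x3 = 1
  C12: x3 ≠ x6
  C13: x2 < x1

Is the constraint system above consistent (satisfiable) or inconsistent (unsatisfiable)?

Satisfiable

Setting (x1, x2, x3, x4, x5, x6) = (1, 0, 4, 5, 1, 5) satisfies everything: constraint 2: x6 - x2 = 5; constraint 3: x4 + x1 = 6; constraint 5: x5 + x3 = 5, and the others follow.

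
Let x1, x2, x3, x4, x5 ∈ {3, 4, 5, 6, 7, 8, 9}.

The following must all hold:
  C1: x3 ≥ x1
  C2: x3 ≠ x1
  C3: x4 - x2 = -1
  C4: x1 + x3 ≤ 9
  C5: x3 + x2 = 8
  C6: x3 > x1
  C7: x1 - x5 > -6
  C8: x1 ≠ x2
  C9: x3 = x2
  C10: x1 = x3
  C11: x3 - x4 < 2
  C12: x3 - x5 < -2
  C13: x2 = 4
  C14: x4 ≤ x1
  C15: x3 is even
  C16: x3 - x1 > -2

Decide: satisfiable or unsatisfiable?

From constraints 9 and 10, x1 = x3 = x2, so x1 = x2. But constraint 8 says x1 ≠ x2. Contradiction.

Unsatisfiable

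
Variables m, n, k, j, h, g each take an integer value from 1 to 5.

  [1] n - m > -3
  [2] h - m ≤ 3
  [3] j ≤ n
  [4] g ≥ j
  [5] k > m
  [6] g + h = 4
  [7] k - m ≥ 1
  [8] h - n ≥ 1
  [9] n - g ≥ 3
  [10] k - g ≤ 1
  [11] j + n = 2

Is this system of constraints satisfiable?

Constraints 2, 7, 8, 9, and 10 give h − n ≥ 1, n − g ≥ 3, g − k ≥ -1, k − m ≥ 1, m − h ≥ -3.
Adding all 5 inequalities: the left sides telescope to 0, and the right sides sum to 1 + 3 + (-1) + 1 + (-3) = 1. So 0 ≥ 1, which is false.

Unsatisfiable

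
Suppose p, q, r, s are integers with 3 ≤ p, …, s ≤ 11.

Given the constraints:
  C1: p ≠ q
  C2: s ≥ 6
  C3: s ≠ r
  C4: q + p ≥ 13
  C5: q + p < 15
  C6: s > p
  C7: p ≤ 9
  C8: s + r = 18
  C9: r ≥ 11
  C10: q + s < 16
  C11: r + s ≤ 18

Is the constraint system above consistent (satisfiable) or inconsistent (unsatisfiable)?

Satisfiable

Take p = 6, q = 7, r = 11, s = 7. Then constraint 4: q + p = 13; constraint 5: q + p = 13, and every other listed constraint is also met.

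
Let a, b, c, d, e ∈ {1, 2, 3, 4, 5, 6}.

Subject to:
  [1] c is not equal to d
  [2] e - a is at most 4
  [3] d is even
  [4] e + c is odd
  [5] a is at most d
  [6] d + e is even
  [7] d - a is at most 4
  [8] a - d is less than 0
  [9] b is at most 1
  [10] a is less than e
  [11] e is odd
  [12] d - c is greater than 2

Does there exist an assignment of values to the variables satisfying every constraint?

Constraint 3 makes d even and constraint 11 makes e odd, so d + e must be odd. Constraint 6 says d + e is even — contradiction.

Unsatisfiable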